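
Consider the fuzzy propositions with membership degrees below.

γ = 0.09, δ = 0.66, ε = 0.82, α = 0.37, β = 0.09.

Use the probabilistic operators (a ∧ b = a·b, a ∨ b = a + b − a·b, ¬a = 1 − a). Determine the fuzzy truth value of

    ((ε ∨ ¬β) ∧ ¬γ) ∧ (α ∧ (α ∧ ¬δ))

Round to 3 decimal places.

0.042

¬β = 1 − 0.0900 = 0.9100
ε ∨ ¬β = a + b − a·b on (0.8200, 0.9100) = 0.9838
¬γ = 1 − 0.0900 = 0.9100
(ε ∨ ¬β) ∧ ¬γ = a·b on (0.9838, 0.9100) = 0.8953
¬δ = 1 − 0.6600 = 0.3400
α ∧ ¬δ = a·b on (0.3700, 0.3400) = 0.1258
α ∧ (α ∧ ¬δ) = a·b on (0.3700, 0.1258) = 0.0465
((ε ∨ ¬β) ∧ ¬γ) ∧ (α ∧ (α ∧ ¬δ)) = a·b on (0.8953, 0.0465) = 0.0417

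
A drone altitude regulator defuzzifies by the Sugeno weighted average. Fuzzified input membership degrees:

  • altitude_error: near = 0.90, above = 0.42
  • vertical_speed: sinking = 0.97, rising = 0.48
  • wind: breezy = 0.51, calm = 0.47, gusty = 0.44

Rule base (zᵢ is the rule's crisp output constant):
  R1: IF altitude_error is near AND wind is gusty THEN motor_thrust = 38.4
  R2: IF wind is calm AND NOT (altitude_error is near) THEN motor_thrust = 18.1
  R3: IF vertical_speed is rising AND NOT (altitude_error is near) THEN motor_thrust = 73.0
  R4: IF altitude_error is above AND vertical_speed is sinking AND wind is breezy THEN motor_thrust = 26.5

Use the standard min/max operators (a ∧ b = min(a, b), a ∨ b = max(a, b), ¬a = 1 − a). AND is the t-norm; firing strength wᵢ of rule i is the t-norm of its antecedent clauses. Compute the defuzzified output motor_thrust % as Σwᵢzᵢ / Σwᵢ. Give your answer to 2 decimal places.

R1 (z=38.4): near=0.90, gusty=0.44; AND[min(a, b)] → w = 0.44
R2 (z=18.1): calm=0.47, ¬near=1−0.90=0.10; AND[min(a, b)] → w = 0.10
R3 (z=73.0): rising=0.48, ¬near=1−0.90=0.10; AND[min(a, b)] → w = 0.10
R4 (z=26.5): above=0.42, sinking=0.97, breezy=0.51; AND[min(a, b)] → w = 0.42
Weighted average = (0.44·38.4 + 0.10·18.1 + 0.10·73.0 + 0.42·26.5) / (0.44 + 0.10 + 0.10 + 0.42)
  = 37.1360 / 1.0600 = 35.03

35.03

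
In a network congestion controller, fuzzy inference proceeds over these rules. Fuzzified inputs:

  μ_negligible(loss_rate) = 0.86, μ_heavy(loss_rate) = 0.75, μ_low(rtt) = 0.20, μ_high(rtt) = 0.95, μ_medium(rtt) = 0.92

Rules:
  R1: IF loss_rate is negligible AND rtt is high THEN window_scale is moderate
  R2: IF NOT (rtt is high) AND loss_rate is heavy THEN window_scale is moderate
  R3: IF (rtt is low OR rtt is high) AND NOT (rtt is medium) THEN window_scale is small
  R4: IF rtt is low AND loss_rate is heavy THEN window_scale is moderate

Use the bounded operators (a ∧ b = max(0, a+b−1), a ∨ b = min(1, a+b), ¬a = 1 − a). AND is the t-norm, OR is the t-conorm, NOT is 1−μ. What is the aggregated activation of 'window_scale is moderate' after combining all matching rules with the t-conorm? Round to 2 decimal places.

0.81

R1: negligible=0.86, high=0.95; AND[max(0, a+b−1)] → w = 0.81
R2: ¬high=1−0.95=0.05, heavy=0.75; AND[max(0, a+b−1)] → w = 0.00
R3: (low=0.20 OR high=0.95) = 1.00; AND[max(0, a+b−1)] with ¬medium=1−0.92=0.08 → w = 0.08
R4: low=0.20, heavy=0.75; AND[max(0, a+b−1)] → w = 0.00
Rules with consequent 'moderate': {R1, R2, R4} → strengths 0.81, 0.00, 0.00
Aggregate via t-conorm [min(1, a+b)]: 0.81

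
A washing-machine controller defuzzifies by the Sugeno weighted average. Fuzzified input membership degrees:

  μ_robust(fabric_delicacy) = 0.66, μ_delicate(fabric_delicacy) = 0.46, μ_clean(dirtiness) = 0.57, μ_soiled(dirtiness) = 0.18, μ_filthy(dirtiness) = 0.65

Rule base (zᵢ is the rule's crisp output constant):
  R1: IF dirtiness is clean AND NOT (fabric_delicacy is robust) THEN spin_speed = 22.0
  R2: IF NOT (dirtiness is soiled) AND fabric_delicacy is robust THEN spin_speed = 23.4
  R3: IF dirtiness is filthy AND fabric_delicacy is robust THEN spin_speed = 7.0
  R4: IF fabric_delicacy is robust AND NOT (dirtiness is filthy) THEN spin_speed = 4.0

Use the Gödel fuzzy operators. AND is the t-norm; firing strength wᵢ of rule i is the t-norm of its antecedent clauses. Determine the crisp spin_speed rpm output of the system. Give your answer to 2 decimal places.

R1 (z=22.0): clean=0.57, ¬robust=1−0.66=0.34; AND[min(a, b)] → w = 0.34
R2 (z=23.4): ¬soiled=1−0.18=0.82, robust=0.66; AND[min(a, b)] → w = 0.66
R3 (z=7.0): filthy=0.65, robust=0.66; AND[min(a, b)] → w = 0.65
R4 (z=4.0): robust=0.66, ¬filthy=1−0.65=0.35; AND[min(a, b)] → w = 0.35
Weighted average = (0.34·22.0 + 0.66·23.4 + 0.65·7.0 + 0.35·4.0) / (0.34 + 0.66 + 0.65 + 0.35)
  = 28.8740 / 2.0000 = 14.44

14.44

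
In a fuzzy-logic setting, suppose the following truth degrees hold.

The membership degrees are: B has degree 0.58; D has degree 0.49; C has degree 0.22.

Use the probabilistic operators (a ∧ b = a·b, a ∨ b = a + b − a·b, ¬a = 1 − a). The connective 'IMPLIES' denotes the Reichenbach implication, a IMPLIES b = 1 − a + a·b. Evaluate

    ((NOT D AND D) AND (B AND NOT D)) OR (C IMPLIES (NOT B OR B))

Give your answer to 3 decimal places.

NOT D = 1 − 0.4900 = 0.5100
NOT D AND D = a·b on (0.5100, 0.4900) = 0.2499
NOT D = 1 − 0.4900 = 0.5100
B AND NOT D = a·b on (0.5800, 0.5100) = 0.2958
(NOT D AND D) AND (B AND NOT D) = a·b on (0.2499, 0.2958) = 0.0739
NOT B = 1 − 0.5800 = 0.4200
NOT B OR B = a + b − a·b on (0.4200, 0.5800) = 0.7564
C IMPLIES (NOT B OR B)  [Reichenbach: 1 − a + a·b] with a=0.2200, b=0.7564 → 0.9464
((NOT D AND D) AND (B AND NOT D)) OR (C IMPLIES (NOT B OR B)) = a + b − a·b on (0.0739, 0.9464) = 0.9504

0.950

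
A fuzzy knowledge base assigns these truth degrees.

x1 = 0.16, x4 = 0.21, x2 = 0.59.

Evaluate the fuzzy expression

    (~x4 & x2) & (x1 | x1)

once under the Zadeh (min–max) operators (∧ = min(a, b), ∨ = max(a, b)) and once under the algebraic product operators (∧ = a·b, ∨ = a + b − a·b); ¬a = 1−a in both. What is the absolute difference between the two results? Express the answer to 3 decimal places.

Under Zadeh (min–max):
  ~x4 = 1 − 0.21 = 0.79
  ~x4 & x2 = min(a, b) on (0.79, 0.59) = 0.59
  x1 | x1 = max(a, b) on (0.16, 0.16) = 0.16
  (~x4 & x2) & (x1 | x1) = min(a, b) on (0.59, 0.16) = 0.16
  → value = 0.1600
Under algebraic product:
  ~x4 = 1 − 0.2100 = 0.7900
  ~x4 & x2 = a·b on (0.7900, 0.5900) = 0.4661
  x1 | x1 = a + b − a·b on (0.1600, 0.1600) = 0.2944
  (~x4 & x2) & (x1 | x1) = a·b on (0.4661, 0.2944) = 0.1372
  → value = 0.1372
|0.1600 − 0.1372| = 0.023

0.023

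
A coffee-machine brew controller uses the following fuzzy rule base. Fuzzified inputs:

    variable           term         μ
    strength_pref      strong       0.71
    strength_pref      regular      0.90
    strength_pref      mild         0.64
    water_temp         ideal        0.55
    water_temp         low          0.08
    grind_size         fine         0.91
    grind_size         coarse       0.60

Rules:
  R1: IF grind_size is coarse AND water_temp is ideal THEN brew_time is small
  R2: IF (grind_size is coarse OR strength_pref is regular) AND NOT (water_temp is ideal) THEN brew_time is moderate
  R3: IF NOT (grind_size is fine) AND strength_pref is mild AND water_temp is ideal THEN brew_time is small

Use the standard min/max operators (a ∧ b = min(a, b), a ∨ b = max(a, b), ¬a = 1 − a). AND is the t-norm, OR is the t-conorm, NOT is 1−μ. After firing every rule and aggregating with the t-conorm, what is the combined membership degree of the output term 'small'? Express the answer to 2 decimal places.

R1: coarse=0.60, ideal=0.55; AND[min(a, b)] → w = 0.55
R2: (coarse=0.60 OR regular=0.90) = 0.90; AND[min(a, b)] with ¬ideal=1−0.55=0.45 → w = 0.45
R3: ¬fine=1−0.91=0.09, mild=0.64, ideal=0.55; AND[min(a, b)] → w = 0.09
Rules with consequent 'small': {R1, R3} → strengths 0.55, 0.09
Aggregate via t-conorm [max(a, b)]: 0.55

0.55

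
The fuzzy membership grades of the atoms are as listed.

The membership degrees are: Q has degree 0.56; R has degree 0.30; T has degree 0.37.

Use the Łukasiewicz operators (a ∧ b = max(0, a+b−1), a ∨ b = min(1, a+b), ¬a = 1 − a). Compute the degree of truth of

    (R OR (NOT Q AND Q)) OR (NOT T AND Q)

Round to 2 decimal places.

NOT Q = 1 − 0.56 = 0.44
NOT Q AND Q = max(0, a+b−1) on (0.44, 0.56) = 0.00
R OR (NOT Q AND Q) = min(1, a+b) on (0.30, 0.00) = 0.30
NOT T = 1 − 0.37 = 0.63
NOT T AND Q = max(0, a+b−1) on (0.63, 0.56) = 0.19
(R OR (NOT Q AND Q)) OR (NOT T AND Q) = min(1, a+b) on (0.30, 0.19) = 0.49

0.49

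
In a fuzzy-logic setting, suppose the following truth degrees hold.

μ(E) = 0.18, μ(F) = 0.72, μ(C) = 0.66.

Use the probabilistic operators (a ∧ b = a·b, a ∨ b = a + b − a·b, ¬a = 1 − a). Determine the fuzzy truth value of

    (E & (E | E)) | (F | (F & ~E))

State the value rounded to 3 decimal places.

0.892

E | E = a + b − a·b on (0.1800, 0.1800) = 0.3276
E & (E | E) = a·b on (0.1800, 0.3276) = 0.0590
~E = 1 − 0.1800 = 0.8200
F & ~E = a·b on (0.7200, 0.8200) = 0.5904
F | (F & ~E) = a + b − a·b on (0.7200, 0.5904) = 0.8853
(E & (E | E)) | (F | (F & ~E)) = a + b − a·b on (0.0590, 0.8853) = 0.8921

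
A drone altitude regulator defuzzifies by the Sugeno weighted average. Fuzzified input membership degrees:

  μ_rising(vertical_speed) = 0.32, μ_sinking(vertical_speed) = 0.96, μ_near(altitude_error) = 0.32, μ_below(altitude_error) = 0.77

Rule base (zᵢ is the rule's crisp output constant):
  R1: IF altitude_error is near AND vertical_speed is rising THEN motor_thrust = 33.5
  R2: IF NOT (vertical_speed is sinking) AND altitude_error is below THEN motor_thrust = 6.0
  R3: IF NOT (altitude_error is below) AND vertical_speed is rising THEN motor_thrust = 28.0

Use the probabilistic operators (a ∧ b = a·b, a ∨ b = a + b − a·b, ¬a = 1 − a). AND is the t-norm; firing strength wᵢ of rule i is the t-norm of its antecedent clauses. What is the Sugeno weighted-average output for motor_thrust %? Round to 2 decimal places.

27.45

R1 (z=33.5): near=0.32, rising=0.32; AND[a·b] → w = 0.1024
R2 (z=6.0): ¬sinking=1−0.96=0.04, below=0.77; AND[a·b] → w = 0.0308
R3 (z=28.0): ¬below=1−0.77=0.23, rising=0.32; AND[a·b] → w = 0.0736
Weighted average = (0.1024·33.5 + 0.0308·6.0 + 0.0736·28.0) / (0.1024 + 0.0308 + 0.0736)
  = 5.6760 / 0.2068 = 27.45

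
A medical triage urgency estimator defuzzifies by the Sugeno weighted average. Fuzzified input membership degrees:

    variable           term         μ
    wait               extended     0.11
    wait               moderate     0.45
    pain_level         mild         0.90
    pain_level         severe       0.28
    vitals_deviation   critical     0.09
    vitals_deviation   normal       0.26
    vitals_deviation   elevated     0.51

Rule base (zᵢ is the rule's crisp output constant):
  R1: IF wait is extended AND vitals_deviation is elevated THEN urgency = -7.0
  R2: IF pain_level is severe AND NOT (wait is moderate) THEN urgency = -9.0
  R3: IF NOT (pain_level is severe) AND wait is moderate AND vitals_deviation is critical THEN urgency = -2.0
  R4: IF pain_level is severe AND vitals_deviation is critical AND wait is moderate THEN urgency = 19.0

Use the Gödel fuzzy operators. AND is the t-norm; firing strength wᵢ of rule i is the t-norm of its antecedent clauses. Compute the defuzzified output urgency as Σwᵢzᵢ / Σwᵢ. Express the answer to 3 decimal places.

-3.088

R1 (z=-7.0): extended=0.11, elevated=0.51; AND[min(a, b)] → w = 0.11
R2 (z=-9.0): severe=0.28, ¬moderate=1−0.45=0.55; AND[min(a, b)] → w = 0.28
R3 (z=-2.0): ¬severe=1−0.28=0.72, moderate=0.45, critical=0.09; AND[min(a, b)] → w = 0.09
R4 (z=19.0): severe=0.28, critical=0.09, moderate=0.45; AND[min(a, b)] → w = 0.09
Weighted average = (0.11·-7.0 + 0.28·-9.0 + 0.09·-2.0 + 0.09·19.0) / (0.11 + 0.28 + 0.09 + 0.09)
  = -1.7600 / 0.5700 = -3.088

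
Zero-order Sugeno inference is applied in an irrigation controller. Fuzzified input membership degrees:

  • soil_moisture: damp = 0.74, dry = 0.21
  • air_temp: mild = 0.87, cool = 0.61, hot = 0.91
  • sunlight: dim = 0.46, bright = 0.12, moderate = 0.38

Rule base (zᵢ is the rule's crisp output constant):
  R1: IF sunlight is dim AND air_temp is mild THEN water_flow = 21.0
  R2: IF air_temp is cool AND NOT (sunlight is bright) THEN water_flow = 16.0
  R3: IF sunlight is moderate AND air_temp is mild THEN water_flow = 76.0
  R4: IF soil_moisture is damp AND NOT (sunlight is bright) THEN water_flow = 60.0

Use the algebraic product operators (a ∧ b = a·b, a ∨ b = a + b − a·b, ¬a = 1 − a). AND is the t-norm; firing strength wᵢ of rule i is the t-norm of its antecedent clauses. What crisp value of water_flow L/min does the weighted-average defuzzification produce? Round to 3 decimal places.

R1 (z=21.0): dim=0.46, mild=0.87; AND[a·b] → w = 0.4002
R2 (z=16.0): cool=0.61, ¬bright=1−0.12=0.88; AND[a·b] → w = 0.5368
R3 (z=76.0): moderate=0.38, mild=0.87; AND[a·b] → w = 0.3306
R4 (z=60.0): damp=0.74, ¬bright=1−0.12=0.88; AND[a·b] → w = 0.6512
Weighted average = (0.4002·21.0 + 0.5368·16.0 + 0.3306·76.0 + 0.6512·60.0) / (0.4002 + 0.5368 + 0.3306 + 0.6512)
  = 81.1906 / 1.9188 = 42.313

42.313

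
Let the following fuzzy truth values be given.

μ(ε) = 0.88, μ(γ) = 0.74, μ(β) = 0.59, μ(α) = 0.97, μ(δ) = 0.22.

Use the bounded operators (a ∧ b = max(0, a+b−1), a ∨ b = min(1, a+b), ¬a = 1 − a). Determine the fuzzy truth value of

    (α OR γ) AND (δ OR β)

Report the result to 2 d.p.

0.81

α OR γ = min(1, a+b) on (0.97, 0.74) = 1.00
δ OR β = min(1, a+b) on (0.22, 0.59) = 0.81
(α OR γ) AND (δ OR β) = max(0, a+b−1) on (1.00, 0.81) = 0.81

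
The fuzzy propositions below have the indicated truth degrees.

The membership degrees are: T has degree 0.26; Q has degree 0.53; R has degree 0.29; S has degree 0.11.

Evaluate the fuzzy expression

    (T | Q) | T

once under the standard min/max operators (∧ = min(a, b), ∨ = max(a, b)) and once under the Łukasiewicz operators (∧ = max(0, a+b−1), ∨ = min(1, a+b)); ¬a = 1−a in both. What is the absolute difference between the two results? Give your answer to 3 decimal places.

Under standard min/max:
  T | Q = max(a, b) on (0.26, 0.53) = 0.53
  (T | Q) | T = max(a, b) on (0.53, 0.26) = 0.53
  → value = 0.5300
Under Łukasiewicz:
  T | Q = min(1, a+b) on (0.26, 0.53) = 0.79
  (T | Q) | T = min(1, a+b) on (0.79, 0.26) = 1.00
  → value = 1.0000
|0.5300 − 1.0000| = 0.470

0.470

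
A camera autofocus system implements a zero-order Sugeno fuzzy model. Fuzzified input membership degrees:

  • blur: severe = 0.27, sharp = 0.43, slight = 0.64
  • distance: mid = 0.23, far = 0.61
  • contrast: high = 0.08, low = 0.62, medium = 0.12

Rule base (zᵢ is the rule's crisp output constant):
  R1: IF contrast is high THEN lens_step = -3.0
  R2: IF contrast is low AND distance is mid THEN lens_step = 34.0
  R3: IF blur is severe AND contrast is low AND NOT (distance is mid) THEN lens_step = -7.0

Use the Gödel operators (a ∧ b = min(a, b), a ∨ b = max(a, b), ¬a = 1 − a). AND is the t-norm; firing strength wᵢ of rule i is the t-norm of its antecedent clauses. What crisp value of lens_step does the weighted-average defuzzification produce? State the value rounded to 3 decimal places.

9.810

R1 (z=-3.0): high=0.08 → w = 0.08
R2 (z=34.0): low=0.62, mid=0.23; AND[min(a, b)] → w = 0.23
R3 (z=-7.0): severe=0.27, low=0.62, ¬mid=1−0.23=0.77; AND[min(a, b)] → w = 0.27
Weighted average = (0.08·-3.0 + 0.23·34.0 + 0.27·-7.0) / (0.08 + 0.23 + 0.27)
  = 5.6900 / 0.5800 = 9.810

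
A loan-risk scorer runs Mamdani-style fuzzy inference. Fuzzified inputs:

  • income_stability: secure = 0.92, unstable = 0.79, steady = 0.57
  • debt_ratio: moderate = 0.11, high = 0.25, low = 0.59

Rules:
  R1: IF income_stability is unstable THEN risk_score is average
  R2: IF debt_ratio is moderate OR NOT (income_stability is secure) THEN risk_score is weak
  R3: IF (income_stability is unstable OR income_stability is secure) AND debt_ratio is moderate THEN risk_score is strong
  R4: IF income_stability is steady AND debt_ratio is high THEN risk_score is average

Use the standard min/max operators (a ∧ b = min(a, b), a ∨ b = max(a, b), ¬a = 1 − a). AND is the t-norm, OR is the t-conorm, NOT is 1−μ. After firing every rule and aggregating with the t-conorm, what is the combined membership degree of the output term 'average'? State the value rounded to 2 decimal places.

0.79

R1: unstable=0.79 → w = 0.79
R2: moderate=0.11, ¬secure=1−0.92=0.08; OR[max(a, b)] → w = 0.11
R3: (unstable=0.79 OR secure=0.92) = 0.92; AND[min(a, b)] with moderate=0.11 → w = 0.11
R4: steady=0.57, high=0.25; AND[min(a, b)] → w = 0.25
Rules with consequent 'average': {R1, R4} → strengths 0.79, 0.25
Aggregate via t-conorm [max(a, b)]: 0.79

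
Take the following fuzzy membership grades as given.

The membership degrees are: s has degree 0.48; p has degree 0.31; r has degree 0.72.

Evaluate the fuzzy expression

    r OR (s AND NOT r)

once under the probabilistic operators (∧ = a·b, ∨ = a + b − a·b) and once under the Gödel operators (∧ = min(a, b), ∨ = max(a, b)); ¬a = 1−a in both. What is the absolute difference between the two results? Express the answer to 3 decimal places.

Under probabilistic:
  NOT r = 1 − 0.7200 = 0.2800
  s AND NOT r = a·b on (0.4800, 0.2800) = 0.1344
  r OR (s AND NOT r) = a + b − a·b on (0.7200, 0.1344) = 0.7576
  → value = 0.7576
Under Gödel:
  NOT r = 1 − 0.72 = 0.28
  s AND NOT r = min(a, b) on (0.48, 0.28) = 0.28
  r OR (s AND NOT r) = max(a, b) on (0.72, 0.28) = 0.72
  → value = 0.7200
|0.7576 − 0.7200| = 0.038

0.038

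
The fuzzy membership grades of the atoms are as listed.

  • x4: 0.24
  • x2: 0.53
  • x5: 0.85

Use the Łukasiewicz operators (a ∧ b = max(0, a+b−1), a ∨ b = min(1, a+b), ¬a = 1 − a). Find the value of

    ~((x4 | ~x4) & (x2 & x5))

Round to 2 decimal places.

~x4 = 1 − 0.24 = 0.76
x4 | ~x4 = min(1, a+b) on (0.24, 0.76) = 1.00
x2 & x5 = max(0, a+b−1) on (0.53, 0.85) = 0.38
(x4 | ~x4) & (x2 & x5) = max(0, a+b−1) on (1.00, 0.38) = 0.38
~((x4 | ~x4) & (x2 & x5)) = 1 − 0.38 = 0.62

0.62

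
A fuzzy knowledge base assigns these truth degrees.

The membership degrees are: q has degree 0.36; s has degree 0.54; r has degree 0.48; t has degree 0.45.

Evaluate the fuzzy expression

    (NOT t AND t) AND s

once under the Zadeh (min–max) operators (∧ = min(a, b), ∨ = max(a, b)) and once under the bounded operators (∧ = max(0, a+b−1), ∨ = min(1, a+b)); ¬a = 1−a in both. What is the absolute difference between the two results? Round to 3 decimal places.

0.450

Under Zadeh (min–max):
  NOT t = 1 − 0.45 = 0.55
  NOT t AND t = min(a, b) on (0.55, 0.45) = 0.45
  (NOT t AND t) AND s = min(a, b) on (0.45, 0.54) = 0.45
  → value = 0.4500
Under bounded:
  NOT t = 1 − 0.45 = 0.55
  NOT t AND t = max(0, a+b−1) on (0.55, 0.45) = 0.00
  (NOT t AND t) AND s = max(0, a+b−1) on (0.00, 0.54) = 0.00
  → value = 0.0000
|0.4500 − 0.0000| = 0.450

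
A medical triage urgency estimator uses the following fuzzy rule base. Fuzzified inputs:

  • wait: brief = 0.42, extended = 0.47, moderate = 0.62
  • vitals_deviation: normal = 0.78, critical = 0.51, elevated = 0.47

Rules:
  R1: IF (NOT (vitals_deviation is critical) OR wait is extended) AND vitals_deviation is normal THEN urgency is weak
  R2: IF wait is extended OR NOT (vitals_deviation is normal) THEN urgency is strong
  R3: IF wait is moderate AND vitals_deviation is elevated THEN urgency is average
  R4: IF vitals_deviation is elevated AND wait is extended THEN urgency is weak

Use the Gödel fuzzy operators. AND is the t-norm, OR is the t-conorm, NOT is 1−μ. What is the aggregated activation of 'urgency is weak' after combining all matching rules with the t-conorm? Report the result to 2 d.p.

R1: (¬critical=1−0.51=0.49 OR extended=0.47) = 0.49; AND[min(a, b)] with normal=0.78 → w = 0.49
R2: extended=0.47, ¬normal=1−0.78=0.22; OR[max(a, b)] → w = 0.47
R3: moderate=0.62, elevated=0.47; AND[min(a, b)] → w = 0.47
R4: elevated=0.47, extended=0.47; AND[min(a, b)] → w = 0.47
Rules with consequent 'weak': {R1, R4} → strengths 0.49, 0.47
Aggregate via t-conorm [max(a, b)]: 0.49

0.49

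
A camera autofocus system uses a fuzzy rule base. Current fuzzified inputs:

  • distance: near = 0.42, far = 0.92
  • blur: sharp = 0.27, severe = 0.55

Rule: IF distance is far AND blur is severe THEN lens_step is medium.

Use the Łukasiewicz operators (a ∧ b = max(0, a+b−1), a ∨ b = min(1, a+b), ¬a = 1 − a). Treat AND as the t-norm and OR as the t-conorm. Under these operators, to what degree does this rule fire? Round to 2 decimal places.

firing strength: far=0.92, severe=0.55; AND[max(0, a+b−1)] → w = 0.47

0.47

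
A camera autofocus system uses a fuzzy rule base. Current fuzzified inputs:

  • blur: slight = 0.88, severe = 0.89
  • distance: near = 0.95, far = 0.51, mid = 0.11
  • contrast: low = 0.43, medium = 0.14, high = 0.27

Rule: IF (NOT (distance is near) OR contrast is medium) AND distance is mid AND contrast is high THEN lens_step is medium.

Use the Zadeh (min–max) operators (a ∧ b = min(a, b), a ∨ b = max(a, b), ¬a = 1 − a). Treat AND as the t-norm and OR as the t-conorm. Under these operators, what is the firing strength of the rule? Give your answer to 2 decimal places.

firing strength: (¬near=1−0.95=0.05 OR medium=0.14) = 0.14; AND[min(a, b)] with mid=0.11, high=0.27 → w = 0.11

0.11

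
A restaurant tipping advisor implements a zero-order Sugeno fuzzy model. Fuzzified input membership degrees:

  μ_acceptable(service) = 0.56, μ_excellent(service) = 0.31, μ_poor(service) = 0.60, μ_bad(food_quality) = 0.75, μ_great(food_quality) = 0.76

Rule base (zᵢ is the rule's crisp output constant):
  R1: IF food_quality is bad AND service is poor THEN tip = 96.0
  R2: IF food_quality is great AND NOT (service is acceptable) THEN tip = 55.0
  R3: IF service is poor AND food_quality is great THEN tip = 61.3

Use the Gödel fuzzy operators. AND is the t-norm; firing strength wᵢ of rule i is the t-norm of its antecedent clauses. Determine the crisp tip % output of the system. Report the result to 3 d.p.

R1 (z=96.0): bad=0.75, poor=0.60; AND[min(a, b)] → w = 0.60
R2 (z=55.0): great=0.76, ¬acceptable=1−0.56=0.44; AND[min(a, b)] → w = 0.44
R3 (z=61.3): poor=0.60, great=0.76; AND[min(a, b)] → w = 0.60
Weighted average = (0.60·96.0 + 0.44·55.0 + 0.60·61.3) / (0.60 + 0.44 + 0.60)
  = 118.5800 / 1.6400 = 72.305

72.305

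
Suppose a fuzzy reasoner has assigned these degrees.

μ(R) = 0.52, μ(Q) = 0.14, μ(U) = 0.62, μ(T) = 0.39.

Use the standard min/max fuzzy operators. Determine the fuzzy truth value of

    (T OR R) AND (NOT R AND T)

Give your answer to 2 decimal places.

T OR R = max(a, b) on (0.39, 0.52) = 0.52
NOT R = 1 − 0.52 = 0.48
NOT R AND T = min(a, b) on (0.48, 0.39) = 0.39
(T OR R) AND (NOT R AND T) = min(a, b) on (0.52, 0.39) = 0.39

0.39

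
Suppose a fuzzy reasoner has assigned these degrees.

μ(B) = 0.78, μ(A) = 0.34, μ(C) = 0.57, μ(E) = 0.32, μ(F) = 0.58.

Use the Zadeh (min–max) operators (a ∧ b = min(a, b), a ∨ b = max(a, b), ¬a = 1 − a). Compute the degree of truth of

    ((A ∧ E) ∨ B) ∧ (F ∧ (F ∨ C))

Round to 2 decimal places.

0.58

A ∧ E = min(a, b) on (0.34, 0.32) = 0.32
(A ∧ E) ∨ B = max(a, b) on (0.32, 0.78) = 0.78
F ∨ C = max(a, b) on (0.58, 0.57) = 0.58
F ∧ (F ∨ C) = min(a, b) on (0.58, 0.58) = 0.58
((A ∧ E) ∨ B) ∧ (F ∧ (F ∨ C)) = min(a, b) on (0.78, 0.58) = 0.58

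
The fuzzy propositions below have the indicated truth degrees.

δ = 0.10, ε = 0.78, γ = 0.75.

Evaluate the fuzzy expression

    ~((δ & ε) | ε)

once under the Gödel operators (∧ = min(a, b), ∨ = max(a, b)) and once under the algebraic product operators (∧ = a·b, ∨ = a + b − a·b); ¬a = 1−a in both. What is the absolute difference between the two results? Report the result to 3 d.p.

0.017

Under Gödel:
  δ & ε = min(a, b) on (0.10, 0.78) = 0.10
  (δ & ε) | ε = max(a, b) on (0.10, 0.78) = 0.78
  ~((δ & ε) | ε) = 1 − 0.78 = 0.22
  → value = 0.2200
Under algebraic product:
  δ & ε = a·b on (0.1000, 0.7800) = 0.0780
  (δ & ε) | ε = a + b − a·b on (0.0780, 0.7800) = 0.7972
  ~((δ & ε) | ε) = 1 − 0.7972 = 0.2028
  → value = 0.2028
|0.2200 − 0.2028| = 0.017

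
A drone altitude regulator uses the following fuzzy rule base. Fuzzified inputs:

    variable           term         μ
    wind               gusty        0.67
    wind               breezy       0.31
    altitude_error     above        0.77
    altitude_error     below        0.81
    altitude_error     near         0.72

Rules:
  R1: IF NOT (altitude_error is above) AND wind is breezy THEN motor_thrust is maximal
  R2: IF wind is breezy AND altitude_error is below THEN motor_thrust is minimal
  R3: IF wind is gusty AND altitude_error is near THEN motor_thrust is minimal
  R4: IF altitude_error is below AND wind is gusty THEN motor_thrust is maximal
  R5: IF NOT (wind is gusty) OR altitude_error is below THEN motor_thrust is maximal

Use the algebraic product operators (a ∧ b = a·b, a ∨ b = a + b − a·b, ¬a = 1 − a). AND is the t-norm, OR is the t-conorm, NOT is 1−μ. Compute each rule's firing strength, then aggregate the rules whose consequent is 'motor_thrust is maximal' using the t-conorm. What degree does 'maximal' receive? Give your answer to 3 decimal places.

0.946

R1: ¬above=1−0.77=0.23, breezy=0.31; AND[a·b] → w = 0.0713
R2: breezy=0.31, below=0.81; AND[a·b] → w = 0.2511
R3: gusty=0.67, near=0.72; AND[a·b] → w = 0.4824
R4: below=0.81, gusty=0.67; AND[a·b] → w = 0.5427
R5: ¬gusty=1−0.67=0.33, below=0.81; OR[a + b − a·b] → w = 0.8727
Rules with consequent 'maximal': {R1, R4, R5} → strengths 0.0713, 0.5427, 0.8727
Aggregate via t-conorm [a + b − a·b]: 0.9459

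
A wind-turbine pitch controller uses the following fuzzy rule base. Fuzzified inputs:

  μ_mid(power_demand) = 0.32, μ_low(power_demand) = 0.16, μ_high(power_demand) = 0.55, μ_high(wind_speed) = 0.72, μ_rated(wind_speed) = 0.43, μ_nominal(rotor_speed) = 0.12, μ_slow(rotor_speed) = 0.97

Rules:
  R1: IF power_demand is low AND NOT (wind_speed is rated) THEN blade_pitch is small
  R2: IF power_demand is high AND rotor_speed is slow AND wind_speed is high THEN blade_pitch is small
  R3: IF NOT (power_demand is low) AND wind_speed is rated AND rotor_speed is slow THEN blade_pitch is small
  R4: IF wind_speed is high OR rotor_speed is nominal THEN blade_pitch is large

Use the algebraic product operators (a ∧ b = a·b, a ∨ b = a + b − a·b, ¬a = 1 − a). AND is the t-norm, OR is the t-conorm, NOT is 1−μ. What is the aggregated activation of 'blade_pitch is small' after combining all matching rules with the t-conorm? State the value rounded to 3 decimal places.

0.636

R1: low=0.16, ¬rated=1−0.43=0.57; AND[a·b] → w = 0.0912
R2: high=0.55, slow=0.97, high=0.72; AND[a·b] → w = 0.3841
R3: ¬low=1−0.16=0.84, rated=0.43, slow=0.97; AND[a·b] → w = 0.3504
R4: high=0.72, nominal=0.12; OR[a + b − a·b] → w = 0.7536
Rules with consequent 'small': {R1, R2, R3} → strengths 0.0912, 0.3841, 0.3504
Aggregate via t-conorm [a + b − a·b]: 0.6364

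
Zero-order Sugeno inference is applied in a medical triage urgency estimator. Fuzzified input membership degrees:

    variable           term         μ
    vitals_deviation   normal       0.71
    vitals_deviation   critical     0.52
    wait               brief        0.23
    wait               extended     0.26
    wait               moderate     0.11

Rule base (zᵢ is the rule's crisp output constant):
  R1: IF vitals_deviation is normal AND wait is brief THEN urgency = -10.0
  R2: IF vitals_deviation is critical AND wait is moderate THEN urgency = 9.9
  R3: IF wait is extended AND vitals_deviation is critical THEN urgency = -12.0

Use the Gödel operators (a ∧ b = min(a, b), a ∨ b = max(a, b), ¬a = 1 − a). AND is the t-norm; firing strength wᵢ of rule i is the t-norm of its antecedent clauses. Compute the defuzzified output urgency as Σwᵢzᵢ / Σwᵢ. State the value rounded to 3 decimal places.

-7.218

R1 (z=-10.0): normal=0.71, brief=0.23; AND[min(a, b)] → w = 0.23
R2 (z=9.9): critical=0.52, moderate=0.11; AND[min(a, b)] → w = 0.11
R3 (z=-12.0): extended=0.26, critical=0.52; AND[min(a, b)] → w = 0.26
Weighted average = (0.23·-10.0 + 0.11·9.9 + 0.26·-12.0) / (0.23 + 0.11 + 0.26)
  = -4.3310 / 0.6000 = -7.218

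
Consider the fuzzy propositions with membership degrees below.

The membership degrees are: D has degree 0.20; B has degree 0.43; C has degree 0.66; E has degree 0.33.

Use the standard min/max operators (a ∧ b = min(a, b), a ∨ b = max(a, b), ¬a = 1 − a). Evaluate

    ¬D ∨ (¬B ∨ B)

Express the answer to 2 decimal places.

¬D = 1 − 0.20 = 0.80
¬B = 1 − 0.43 = 0.57
¬B ∨ B = max(a, b) on (0.57, 0.43) = 0.57
¬D ∨ (¬B ∨ B) = max(a, b) on (0.80, 0.57) = 0.80

0.80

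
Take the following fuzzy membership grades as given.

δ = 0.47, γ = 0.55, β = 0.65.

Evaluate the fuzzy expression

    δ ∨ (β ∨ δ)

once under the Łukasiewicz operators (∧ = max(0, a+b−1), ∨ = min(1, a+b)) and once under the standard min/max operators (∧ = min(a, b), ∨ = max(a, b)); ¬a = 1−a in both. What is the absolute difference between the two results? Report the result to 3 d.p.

0.350

Under Łukasiewicz:
  β ∨ δ = min(1, a+b) on (0.65, 0.47) = 1.00
  δ ∨ (β ∨ δ) = min(1, a+b) on (0.47, 1.00) = 1.00
  → value = 1.0000
Under standard min/max:
  β ∨ δ = max(a, b) on (0.65, 0.47) = 0.65
  δ ∨ (β ∨ δ) = max(a, b) on (0.47, 0.65) = 0.65
  → value = 0.6500
|1.0000 − 0.6500| = 0.350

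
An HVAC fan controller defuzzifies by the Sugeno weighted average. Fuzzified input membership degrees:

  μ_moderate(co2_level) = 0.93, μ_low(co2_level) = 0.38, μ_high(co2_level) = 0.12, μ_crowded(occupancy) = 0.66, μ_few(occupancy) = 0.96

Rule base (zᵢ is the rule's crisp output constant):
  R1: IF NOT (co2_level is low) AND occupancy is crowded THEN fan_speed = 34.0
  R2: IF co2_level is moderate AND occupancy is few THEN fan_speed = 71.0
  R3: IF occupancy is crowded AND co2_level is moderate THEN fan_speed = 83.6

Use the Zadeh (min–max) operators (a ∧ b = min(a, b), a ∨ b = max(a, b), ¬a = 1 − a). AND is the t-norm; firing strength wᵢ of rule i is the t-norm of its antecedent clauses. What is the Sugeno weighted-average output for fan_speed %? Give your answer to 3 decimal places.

R1 (z=34.0): ¬low=1−0.38=0.62, crowded=0.66; AND[min(a, b)] → w = 0.62
R2 (z=71.0): moderate=0.93, few=0.96; AND[min(a, b)] → w = 0.93
R3 (z=83.6): crowded=0.66, moderate=0.93; AND[min(a, b)] → w = 0.66
Weighted average = (0.62·34.0 + 0.93·71.0 + 0.66·83.6) / (0.62 + 0.93 + 0.66)
  = 142.2860 / 2.2100 = 64.383

64.383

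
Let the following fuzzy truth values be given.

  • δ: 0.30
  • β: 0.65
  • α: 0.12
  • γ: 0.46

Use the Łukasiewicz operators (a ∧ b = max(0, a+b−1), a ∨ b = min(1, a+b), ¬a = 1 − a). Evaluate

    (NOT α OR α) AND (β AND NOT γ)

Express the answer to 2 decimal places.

NOT α = 1 − 0.12 = 0.88
NOT α OR α = min(1, a+b) on (0.88, 0.12) = 1.00
NOT γ = 1 − 0.46 = 0.54
β AND NOT γ = max(0, a+b−1) on (0.65, 0.54) = 0.19
(NOT α OR α) AND (β AND NOT γ) = max(0, a+b−1) on (1.00, 0.19) = 0.19

0.19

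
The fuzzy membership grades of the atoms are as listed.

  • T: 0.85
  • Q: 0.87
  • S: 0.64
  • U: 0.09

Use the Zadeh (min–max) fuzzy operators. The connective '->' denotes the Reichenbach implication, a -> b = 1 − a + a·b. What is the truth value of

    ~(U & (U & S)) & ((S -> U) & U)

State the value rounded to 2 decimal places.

0.09

U & S = min(a, b) on (0.09, 0.64) = 0.09
U & (U & S) = min(a, b) on (0.09, 0.09) = 0.09
~(U & (U & S)) = 1 − 0.09 = 0.91
S -> U  [Reichenbach: 1 − a + a·b] with a=0.64, b=0.09 → 0.42
(S -> U) & U = min(a, b) on (0.42, 0.09) = 0.09
~(U & (U & S)) & ((S -> U) & U) = min(a, b) on (0.91, 0.09) = 0.09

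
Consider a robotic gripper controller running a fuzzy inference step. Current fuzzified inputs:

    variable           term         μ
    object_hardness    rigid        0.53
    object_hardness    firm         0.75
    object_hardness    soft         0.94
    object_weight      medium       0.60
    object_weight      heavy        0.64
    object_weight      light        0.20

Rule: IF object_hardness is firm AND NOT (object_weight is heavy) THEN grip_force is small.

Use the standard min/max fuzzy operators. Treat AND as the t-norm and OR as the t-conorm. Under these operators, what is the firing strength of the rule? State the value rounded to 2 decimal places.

firing strength: firm=0.75, ¬heavy=1−0.64=0.36; AND[min(a, b)] → w = 0.36

0.36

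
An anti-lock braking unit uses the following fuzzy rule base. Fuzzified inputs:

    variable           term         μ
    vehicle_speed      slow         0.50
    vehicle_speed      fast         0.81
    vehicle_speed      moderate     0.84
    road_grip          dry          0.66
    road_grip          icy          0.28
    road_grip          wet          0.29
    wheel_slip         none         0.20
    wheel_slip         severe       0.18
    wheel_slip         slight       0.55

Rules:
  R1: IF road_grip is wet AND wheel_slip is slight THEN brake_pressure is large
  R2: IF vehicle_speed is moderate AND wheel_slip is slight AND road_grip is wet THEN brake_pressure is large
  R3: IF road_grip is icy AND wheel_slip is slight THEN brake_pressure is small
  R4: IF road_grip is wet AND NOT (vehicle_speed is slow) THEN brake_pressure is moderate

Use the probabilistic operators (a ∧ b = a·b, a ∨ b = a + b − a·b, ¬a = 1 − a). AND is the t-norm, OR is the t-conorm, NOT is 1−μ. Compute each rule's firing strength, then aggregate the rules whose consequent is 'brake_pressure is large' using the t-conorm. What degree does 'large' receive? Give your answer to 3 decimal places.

0.272

R1: wet=0.29, slight=0.55; AND[a·b] → w = 0.1595
R2: moderate=0.84, slight=0.55, wet=0.29; AND[a·b] → w = 0.1340
R3: icy=0.28, slight=0.55; AND[a·b] → w = 0.1540
R4: wet=0.29, ¬slow=1−0.50=0.50; AND[a·b] → w = 0.1450
Rules with consequent 'large': {R1, R2} → strengths 0.1595, 0.1340
Aggregate via t-conorm [a + b − a·b]: 0.2721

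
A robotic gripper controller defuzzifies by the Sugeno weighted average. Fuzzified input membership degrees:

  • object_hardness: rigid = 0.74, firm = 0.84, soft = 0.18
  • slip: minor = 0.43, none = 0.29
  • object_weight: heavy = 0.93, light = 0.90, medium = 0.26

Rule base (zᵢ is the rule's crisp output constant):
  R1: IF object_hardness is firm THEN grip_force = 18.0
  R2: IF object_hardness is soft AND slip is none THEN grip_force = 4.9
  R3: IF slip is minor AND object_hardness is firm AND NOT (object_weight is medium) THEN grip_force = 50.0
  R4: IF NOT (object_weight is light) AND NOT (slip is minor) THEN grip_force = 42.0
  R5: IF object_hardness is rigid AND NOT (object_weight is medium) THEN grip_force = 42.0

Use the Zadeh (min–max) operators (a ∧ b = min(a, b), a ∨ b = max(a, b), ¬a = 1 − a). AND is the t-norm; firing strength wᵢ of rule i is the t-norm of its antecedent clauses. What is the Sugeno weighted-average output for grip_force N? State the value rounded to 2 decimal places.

31.78

R1 (z=18.0): firm=0.84 → w = 0.84
R2 (z=4.9): soft=0.18, none=0.29; AND[min(a, b)] → w = 0.18
R3 (z=50.0): minor=0.43, firm=0.84, ¬medium=1−0.26=0.74; AND[min(a, b)] → w = 0.43
R4 (z=42.0): ¬light=1−0.90=0.10, ¬minor=1−0.43=0.57; AND[min(a, b)] → w = 0.10
R5 (z=42.0): rigid=0.74, ¬medium=1−0.26=0.74; AND[min(a, b)] → w = 0.74
Weighted average = (0.84·18.0 + 0.18·4.9 + 0.43·50.0 + 0.10·42.0 + 0.74·42.0) / (0.84 + 0.18 + 0.43 + 0.10 + 0.74)
  = 72.7820 / 2.2900 = 31.78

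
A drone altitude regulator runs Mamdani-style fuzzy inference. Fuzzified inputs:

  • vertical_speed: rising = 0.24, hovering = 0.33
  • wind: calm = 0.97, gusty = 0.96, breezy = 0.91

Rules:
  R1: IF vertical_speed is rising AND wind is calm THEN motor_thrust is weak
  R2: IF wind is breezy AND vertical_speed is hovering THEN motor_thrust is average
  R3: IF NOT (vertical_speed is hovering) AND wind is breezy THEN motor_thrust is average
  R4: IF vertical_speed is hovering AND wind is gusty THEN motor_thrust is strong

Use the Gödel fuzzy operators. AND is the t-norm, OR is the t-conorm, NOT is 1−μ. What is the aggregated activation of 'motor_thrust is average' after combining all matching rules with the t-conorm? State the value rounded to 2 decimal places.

R1: rising=0.24, calm=0.97; AND[min(a, b)] → w = 0.24
R2: breezy=0.91, hovering=0.33; AND[min(a, b)] → w = 0.33
R3: ¬hovering=1−0.33=0.67, breezy=0.91; AND[min(a, b)] → w = 0.67
R4: hovering=0.33, gusty=0.96; AND[min(a, b)] → w = 0.33
Rules with consequent 'average': {R2, R3} → strengths 0.33, 0.67
Aggregate via t-conorm [max(a, b)]: 0.67

0.67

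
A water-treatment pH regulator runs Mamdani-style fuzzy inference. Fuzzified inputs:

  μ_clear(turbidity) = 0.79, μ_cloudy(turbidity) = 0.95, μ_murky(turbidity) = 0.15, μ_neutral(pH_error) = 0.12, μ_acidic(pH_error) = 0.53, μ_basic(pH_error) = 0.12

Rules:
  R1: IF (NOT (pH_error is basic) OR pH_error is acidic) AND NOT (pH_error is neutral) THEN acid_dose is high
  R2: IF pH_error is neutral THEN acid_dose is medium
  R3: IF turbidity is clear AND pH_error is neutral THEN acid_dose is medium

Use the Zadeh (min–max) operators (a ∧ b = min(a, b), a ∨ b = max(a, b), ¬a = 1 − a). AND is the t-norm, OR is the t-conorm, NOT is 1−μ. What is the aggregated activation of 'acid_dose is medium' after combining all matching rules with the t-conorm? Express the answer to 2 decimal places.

R1: (¬basic=1−0.12=0.88 OR acidic=0.53) = 0.88; AND[min(a, b)] with ¬neutral=1−0.12=0.88 → w = 0.88
R2: neutral=0.12 → w = 0.12
R3: clear=0.79, neutral=0.12; AND[min(a, b)] → w = 0.12
Rules with consequent 'medium': {R2, R3} → strengths 0.12, 0.12
Aggregate via t-conorm [max(a, b)]: 0.12

0.12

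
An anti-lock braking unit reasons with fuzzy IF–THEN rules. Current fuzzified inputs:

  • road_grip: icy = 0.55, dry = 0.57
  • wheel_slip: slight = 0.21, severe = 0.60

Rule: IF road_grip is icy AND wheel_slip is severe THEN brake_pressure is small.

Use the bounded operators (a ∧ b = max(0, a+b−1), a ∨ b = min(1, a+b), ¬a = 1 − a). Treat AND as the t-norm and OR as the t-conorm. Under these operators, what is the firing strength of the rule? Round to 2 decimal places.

0.15

firing strength: icy=0.55, severe=0.60; AND[max(0, a+b−1)] → w = 0.15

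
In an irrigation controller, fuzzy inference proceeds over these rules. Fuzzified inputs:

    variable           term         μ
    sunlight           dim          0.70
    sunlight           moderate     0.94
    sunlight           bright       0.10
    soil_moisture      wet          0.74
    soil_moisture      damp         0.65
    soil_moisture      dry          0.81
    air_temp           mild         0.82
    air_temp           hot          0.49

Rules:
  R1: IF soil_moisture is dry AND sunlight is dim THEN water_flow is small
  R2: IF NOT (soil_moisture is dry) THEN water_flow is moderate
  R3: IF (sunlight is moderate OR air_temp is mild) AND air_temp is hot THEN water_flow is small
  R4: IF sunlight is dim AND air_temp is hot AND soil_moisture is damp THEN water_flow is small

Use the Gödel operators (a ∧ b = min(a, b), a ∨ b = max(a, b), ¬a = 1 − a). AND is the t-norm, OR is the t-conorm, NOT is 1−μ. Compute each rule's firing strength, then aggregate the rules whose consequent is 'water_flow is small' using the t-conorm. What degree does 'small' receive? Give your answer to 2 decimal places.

R1: dry=0.81, dim=0.70; AND[min(a, b)] → w = 0.70
R2: ¬dry=1−0.81=0.19 → w = 0.19
R3: (moderate=0.94 OR mild=0.82) = 0.94; AND[min(a, b)] with hot=0.49 → w = 0.49
R4: dim=0.70, hot=0.49, damp=0.65; AND[min(a, b)] → w = 0.49
Rules with consequent 'small': {R1, R3, R4} → strengths 0.70, 0.49, 0.49
Aggregate via t-conorm [max(a, b)]: 0.70

0.70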